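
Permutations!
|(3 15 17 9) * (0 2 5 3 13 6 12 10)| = |(0 2 5 3 15 17 9 13 6 12 10)| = 11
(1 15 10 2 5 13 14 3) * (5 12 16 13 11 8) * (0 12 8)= (0 12 16 13 14 3 1 15 10 2 8 5 11)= [12, 15, 8, 1, 4, 11, 6, 7, 5, 9, 2, 0, 16, 14, 3, 10, 13]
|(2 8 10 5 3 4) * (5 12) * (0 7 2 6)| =|(0 7 2 8 10 12 5 3 4 6)| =10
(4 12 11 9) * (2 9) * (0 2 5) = (0 2 9 4 12 11 5) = [2, 1, 9, 3, 12, 0, 6, 7, 8, 4, 10, 5, 11]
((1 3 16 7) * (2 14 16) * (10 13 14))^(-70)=(1 2 13 16)(3 10 14 7)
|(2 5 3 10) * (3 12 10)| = 4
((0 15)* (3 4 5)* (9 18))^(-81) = ((0 15)(3 4 5)(9 18))^(-81) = (0 15)(9 18)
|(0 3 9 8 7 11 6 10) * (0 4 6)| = 6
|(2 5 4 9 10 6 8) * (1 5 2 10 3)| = |(1 5 4 9 3)(6 8 10)| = 15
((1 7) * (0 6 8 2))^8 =((0 6 8 2)(1 7))^8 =(8)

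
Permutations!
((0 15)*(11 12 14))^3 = (0 15)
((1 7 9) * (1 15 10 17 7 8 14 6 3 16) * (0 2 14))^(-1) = ((0 2 14 6 3 16 1 8)(7 9 15 10 17))^(-1) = (0 8 1 16 3 6 14 2)(7 17 10 15 9)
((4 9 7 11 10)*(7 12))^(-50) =(4 11 12)(7 9 10)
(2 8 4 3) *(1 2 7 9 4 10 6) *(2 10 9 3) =[0, 10, 8, 7, 2, 5, 1, 3, 9, 4, 6] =(1 10 6)(2 8 9 4)(3 7)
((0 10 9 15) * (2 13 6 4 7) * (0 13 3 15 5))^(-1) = (0 5 9 10)(2 7 4 6 13 15 3)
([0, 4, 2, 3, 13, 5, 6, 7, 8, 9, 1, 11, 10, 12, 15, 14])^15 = (14 15)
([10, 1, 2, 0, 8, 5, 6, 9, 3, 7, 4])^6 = (0 10 4 8 3)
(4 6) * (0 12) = (0 12)(4 6) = [12, 1, 2, 3, 6, 5, 4, 7, 8, 9, 10, 11, 0]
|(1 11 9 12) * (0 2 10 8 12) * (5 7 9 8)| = 12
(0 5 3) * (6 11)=(0 5 3)(6 11)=[5, 1, 2, 0, 4, 3, 11, 7, 8, 9, 10, 6]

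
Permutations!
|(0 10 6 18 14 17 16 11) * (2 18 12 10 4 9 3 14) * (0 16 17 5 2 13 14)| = 60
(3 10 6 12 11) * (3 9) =(3 10 6 12 11 9) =[0, 1, 2, 10, 4, 5, 12, 7, 8, 3, 6, 9, 11]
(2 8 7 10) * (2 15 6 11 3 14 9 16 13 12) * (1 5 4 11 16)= (1 5 4 11 3 14 9)(2 8 7 10 15 6 16 13 12)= [0, 5, 8, 14, 11, 4, 16, 10, 7, 1, 15, 3, 2, 12, 9, 6, 13]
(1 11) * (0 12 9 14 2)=(0 12 9 14 2)(1 11)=[12, 11, 0, 3, 4, 5, 6, 7, 8, 14, 10, 1, 9, 13, 2]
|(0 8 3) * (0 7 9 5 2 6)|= 8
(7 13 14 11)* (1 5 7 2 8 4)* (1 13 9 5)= [0, 1, 8, 3, 13, 7, 6, 9, 4, 5, 10, 2, 12, 14, 11]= (2 8 4 13 14 11)(5 7 9)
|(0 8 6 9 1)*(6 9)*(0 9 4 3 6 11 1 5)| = 9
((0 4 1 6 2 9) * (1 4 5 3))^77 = (9)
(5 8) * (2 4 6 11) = [0, 1, 4, 3, 6, 8, 11, 7, 5, 9, 10, 2] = (2 4 6 11)(5 8)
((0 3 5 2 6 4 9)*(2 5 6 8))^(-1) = ((0 3 6 4 9)(2 8))^(-1) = (0 9 4 6 3)(2 8)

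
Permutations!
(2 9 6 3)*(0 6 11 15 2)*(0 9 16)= (0 6 3 9 11 15 2 16)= [6, 1, 16, 9, 4, 5, 3, 7, 8, 11, 10, 15, 12, 13, 14, 2, 0]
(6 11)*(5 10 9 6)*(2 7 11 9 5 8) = (2 7 11 8)(5 10)(6 9) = [0, 1, 7, 3, 4, 10, 9, 11, 2, 6, 5, 8]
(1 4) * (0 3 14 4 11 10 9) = (0 3 14 4 1 11 10 9) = [3, 11, 2, 14, 1, 5, 6, 7, 8, 0, 9, 10, 12, 13, 4]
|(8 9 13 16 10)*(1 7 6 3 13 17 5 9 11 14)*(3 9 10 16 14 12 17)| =42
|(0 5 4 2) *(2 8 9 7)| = |(0 5 4 8 9 7 2)| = 7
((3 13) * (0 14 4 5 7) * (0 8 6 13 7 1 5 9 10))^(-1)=((0 14 4 9 10)(1 5)(3 7 8 6 13))^(-1)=(0 10 9 4 14)(1 5)(3 13 6 8 7)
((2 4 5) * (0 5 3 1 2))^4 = ((0 5)(1 2 4 3))^4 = (5)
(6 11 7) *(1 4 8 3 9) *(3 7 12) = [0, 4, 2, 9, 8, 5, 11, 6, 7, 1, 10, 12, 3] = (1 4 8 7 6 11 12 3 9)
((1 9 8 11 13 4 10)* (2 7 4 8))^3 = (13)(1 7)(2 10)(4 9)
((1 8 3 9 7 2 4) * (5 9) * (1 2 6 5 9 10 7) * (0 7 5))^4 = (10)(0 7 6)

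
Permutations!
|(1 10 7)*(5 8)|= 6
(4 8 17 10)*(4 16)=(4 8 17 10 16)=[0, 1, 2, 3, 8, 5, 6, 7, 17, 9, 16, 11, 12, 13, 14, 15, 4, 10]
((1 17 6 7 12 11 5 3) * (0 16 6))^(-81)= (0 17 1 3 5 11 12 7 6 16)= ((0 16 6 7 12 11 5 3 1 17))^(-81)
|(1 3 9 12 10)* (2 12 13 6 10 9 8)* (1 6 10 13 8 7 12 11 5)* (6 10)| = 18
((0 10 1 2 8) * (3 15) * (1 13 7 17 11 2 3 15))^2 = (0 13 17 2)(7 11 8 10)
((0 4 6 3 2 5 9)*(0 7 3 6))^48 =(2 7 5 3 9)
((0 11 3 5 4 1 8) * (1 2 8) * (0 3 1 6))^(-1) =((0 11 1 6)(2 8 3 5 4))^(-1) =(0 6 1 11)(2 4 5 3 8)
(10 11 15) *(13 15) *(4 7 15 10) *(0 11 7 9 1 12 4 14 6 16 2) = (0 11 13 10 7 15 14 6 16 2)(1 12 4 9) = [11, 12, 0, 3, 9, 5, 16, 15, 8, 1, 7, 13, 4, 10, 6, 14, 2]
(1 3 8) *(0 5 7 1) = (0 5 7 1 3 8) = [5, 3, 2, 8, 4, 7, 6, 1, 0]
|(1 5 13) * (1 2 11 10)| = |(1 5 13 2 11 10)| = 6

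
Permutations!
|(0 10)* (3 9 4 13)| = |(0 10)(3 9 4 13)| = 4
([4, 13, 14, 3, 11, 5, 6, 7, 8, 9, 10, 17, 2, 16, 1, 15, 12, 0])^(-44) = (17)(1 2 16)(12 13 14)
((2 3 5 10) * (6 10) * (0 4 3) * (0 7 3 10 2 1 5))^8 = (0 3 7 2 6 5 1 10 4) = ((0 4 10 1 5 6 2 7 3))^8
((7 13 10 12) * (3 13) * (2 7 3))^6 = ((2 7)(3 13 10 12))^6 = (3 10)(12 13)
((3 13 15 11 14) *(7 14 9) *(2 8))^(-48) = (3 13 15 11 9 7 14)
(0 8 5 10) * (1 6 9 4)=(0 8 5 10)(1 6 9 4)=[8, 6, 2, 3, 1, 10, 9, 7, 5, 4, 0]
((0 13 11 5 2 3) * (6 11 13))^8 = (13)(0 11 2)(3 6 5)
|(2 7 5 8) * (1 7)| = 5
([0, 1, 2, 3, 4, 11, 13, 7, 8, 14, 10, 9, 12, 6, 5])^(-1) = (5 14 9 11)(6 13)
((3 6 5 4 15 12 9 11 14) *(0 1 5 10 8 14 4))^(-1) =((0 1 5)(3 6 10 8 14)(4 15 12 9 11))^(-1) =(0 5 1)(3 14 8 10 6)(4 11 9 12 15)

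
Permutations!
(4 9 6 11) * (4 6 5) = (4 9 5)(6 11) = [0, 1, 2, 3, 9, 4, 11, 7, 8, 5, 10, 6]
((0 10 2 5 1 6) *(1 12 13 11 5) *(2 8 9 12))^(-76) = ((0 10 8 9 12 13 11 5 2 1 6))^(-76) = (0 10 8 9 12 13 11 5 2 1 6)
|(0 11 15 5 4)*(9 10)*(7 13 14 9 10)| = 20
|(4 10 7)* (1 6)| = 6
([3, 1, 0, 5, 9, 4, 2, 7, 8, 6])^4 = (0 9 3 6 5 2 4)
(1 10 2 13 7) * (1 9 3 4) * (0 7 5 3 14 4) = [7, 10, 13, 0, 1, 3, 6, 9, 8, 14, 2, 11, 12, 5, 4] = (0 7 9 14 4 1 10 2 13 5 3)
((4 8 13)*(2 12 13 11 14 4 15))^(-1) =((2 12 13 15)(4 8 11 14))^(-1) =(2 15 13 12)(4 14 11 8)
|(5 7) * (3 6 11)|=|(3 6 11)(5 7)|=6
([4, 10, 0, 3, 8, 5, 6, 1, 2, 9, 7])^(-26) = (0 8)(1 10 7)(2 4)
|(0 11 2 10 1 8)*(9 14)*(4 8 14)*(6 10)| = 10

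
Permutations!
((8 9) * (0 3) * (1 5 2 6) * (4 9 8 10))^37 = ((0 3)(1 5 2 6)(4 9 10))^37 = (0 3)(1 5 2 6)(4 9 10)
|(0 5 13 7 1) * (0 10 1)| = 4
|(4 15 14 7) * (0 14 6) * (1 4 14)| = 10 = |(0 1 4 15 6)(7 14)|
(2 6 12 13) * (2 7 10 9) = (2 6 12 13 7 10 9) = [0, 1, 6, 3, 4, 5, 12, 10, 8, 2, 9, 11, 13, 7]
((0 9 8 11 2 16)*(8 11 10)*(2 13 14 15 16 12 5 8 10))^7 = ((0 9 11 13 14 15 16)(2 12 5 8))^7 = (16)(2 8 5 12)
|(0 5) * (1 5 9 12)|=5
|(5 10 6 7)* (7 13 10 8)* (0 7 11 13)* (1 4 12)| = 24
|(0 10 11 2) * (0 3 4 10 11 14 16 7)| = 9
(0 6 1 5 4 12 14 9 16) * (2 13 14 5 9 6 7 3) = (0 7 3 2 13 14 6 1 9 16)(4 12 5) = [7, 9, 13, 2, 12, 4, 1, 3, 8, 16, 10, 11, 5, 14, 6, 15, 0]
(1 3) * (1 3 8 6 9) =(1 8 6 9) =[0, 8, 2, 3, 4, 5, 9, 7, 6, 1]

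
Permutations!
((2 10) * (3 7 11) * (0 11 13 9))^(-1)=(0 9 13 7 3 11)(2 10)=((0 11 3 7 13 9)(2 10))^(-1)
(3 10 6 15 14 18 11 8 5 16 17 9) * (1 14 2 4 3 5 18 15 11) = [0, 14, 4, 10, 3, 16, 11, 7, 18, 5, 6, 8, 12, 13, 15, 2, 17, 9, 1] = (1 14 15 2 4 3 10 6 11 8 18)(5 16 17 9)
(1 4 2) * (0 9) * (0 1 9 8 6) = (0 8 6)(1 4 2 9) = [8, 4, 9, 3, 2, 5, 0, 7, 6, 1]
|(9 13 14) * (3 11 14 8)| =|(3 11 14 9 13 8)| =6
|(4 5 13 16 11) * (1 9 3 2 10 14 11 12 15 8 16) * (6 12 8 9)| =|(1 6 12 15 9 3 2 10 14 11 4 5 13)(8 16)| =26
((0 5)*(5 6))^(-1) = ((0 6 5))^(-1) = (0 5 6)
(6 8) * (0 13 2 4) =[13, 1, 4, 3, 0, 5, 8, 7, 6, 9, 10, 11, 12, 2] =(0 13 2 4)(6 8)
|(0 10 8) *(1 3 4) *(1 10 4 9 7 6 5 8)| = |(0 4 10 1 3 9 7 6 5 8)| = 10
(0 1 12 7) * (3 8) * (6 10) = (0 1 12 7)(3 8)(6 10) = [1, 12, 2, 8, 4, 5, 10, 0, 3, 9, 6, 11, 7]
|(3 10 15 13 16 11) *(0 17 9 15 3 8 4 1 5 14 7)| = 26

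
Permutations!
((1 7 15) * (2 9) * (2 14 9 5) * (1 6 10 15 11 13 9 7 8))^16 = (6 10 15)(7 11 13 9 14)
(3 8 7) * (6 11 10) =(3 8 7)(6 11 10) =[0, 1, 2, 8, 4, 5, 11, 3, 7, 9, 6, 10]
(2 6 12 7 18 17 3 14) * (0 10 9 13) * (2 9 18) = (0 10 18 17 3 14 9 13)(2 6 12 7) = [10, 1, 6, 14, 4, 5, 12, 2, 8, 13, 18, 11, 7, 0, 9, 15, 16, 3, 17]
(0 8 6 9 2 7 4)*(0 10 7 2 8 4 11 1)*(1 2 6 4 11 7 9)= [11, 0, 6, 3, 10, 5, 1, 7, 4, 8, 9, 2]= (0 11 2 6 1)(4 10 9 8)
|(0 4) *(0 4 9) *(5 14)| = |(0 9)(5 14)| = 2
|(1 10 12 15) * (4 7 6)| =12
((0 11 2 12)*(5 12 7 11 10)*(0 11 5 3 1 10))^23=(1 3 10)(2 12 7 11 5)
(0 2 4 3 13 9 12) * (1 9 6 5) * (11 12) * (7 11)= (0 2 4 3 13 6 5 1 9 7 11 12)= [2, 9, 4, 13, 3, 1, 5, 11, 8, 7, 10, 12, 0, 6]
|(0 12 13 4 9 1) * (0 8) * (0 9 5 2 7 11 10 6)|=30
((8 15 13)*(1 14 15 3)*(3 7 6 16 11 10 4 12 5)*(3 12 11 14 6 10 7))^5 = (1 13 16 3 15 6 8 14)(4 11 7 10)(5 12)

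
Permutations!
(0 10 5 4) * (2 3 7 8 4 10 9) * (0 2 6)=(0 9 6)(2 3 7 8 4)(5 10)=[9, 1, 3, 7, 2, 10, 0, 8, 4, 6, 5]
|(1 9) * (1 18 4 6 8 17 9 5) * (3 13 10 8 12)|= |(1 5)(3 13 10 8 17 9 18 4 6 12)|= 10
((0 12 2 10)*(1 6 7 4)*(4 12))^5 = (0 12 1 10 7 4 2 6)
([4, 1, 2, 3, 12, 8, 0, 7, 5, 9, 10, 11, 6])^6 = (0 12)(4 6)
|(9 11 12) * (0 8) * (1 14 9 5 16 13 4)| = 18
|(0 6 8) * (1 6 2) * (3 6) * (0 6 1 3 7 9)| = |(0 2 3 1 7 9)(6 8)| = 6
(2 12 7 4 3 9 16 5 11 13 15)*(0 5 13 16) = (0 5 11 16 13 15 2 12 7 4 3 9) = [5, 1, 12, 9, 3, 11, 6, 4, 8, 0, 10, 16, 7, 15, 14, 2, 13]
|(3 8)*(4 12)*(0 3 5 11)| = 10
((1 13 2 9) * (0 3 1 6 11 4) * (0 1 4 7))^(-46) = (0 13 11 4 9)(1 6 3 2 7)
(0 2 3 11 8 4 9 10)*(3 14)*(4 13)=(0 2 14 3 11 8 13 4 9 10)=[2, 1, 14, 11, 9, 5, 6, 7, 13, 10, 0, 8, 12, 4, 3]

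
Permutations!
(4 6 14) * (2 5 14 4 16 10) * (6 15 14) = (2 5 6 4 15 14 16 10) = [0, 1, 5, 3, 15, 6, 4, 7, 8, 9, 2, 11, 12, 13, 16, 14, 10]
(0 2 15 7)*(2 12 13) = (0 12 13 2 15 7) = [12, 1, 15, 3, 4, 5, 6, 0, 8, 9, 10, 11, 13, 2, 14, 7]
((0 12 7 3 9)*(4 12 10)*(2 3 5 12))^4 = ((0 10 4 2 3 9)(5 12 7))^4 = (0 3 4)(2 10 9)(5 12 7)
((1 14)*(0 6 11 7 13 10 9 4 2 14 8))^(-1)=((0 6 11 7 13 10 9 4 2 14 1 8))^(-1)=(0 8 1 14 2 4 9 10 13 7 11 6)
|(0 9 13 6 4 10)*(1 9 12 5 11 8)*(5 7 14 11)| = 12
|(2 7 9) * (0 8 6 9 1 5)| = 8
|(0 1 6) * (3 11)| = 6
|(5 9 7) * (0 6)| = 6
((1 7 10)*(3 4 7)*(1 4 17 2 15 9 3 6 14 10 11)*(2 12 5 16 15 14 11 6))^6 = ((1 2 14 10 4 7 6 11)(3 17 12 5 16 15 9))^6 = (1 6 4 14)(2 11 7 10)(3 9 15 16 5 12 17)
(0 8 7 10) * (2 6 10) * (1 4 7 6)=[8, 4, 1, 3, 7, 5, 10, 2, 6, 9, 0]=(0 8 6 10)(1 4 7 2)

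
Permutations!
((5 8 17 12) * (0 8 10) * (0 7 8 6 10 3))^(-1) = ((0 6 10 7 8 17 12 5 3))^(-1) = (0 3 5 12 17 8 7 10 6)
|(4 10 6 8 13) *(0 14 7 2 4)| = 9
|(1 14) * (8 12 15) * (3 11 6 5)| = 12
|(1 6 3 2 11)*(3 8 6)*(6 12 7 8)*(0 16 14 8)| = |(0 16 14 8 12 7)(1 3 2 11)| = 12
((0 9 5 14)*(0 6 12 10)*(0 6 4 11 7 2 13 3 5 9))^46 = (2 11 14 3)(4 5 13 7)(6 12 10)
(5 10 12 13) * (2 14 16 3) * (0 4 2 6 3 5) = (0 4 2 14 16 5 10 12 13)(3 6) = [4, 1, 14, 6, 2, 10, 3, 7, 8, 9, 12, 11, 13, 0, 16, 15, 5]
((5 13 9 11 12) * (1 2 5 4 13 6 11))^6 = (1 4 6)(2 13 11)(5 9 12)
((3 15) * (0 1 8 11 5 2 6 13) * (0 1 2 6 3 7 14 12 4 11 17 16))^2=((0 2 3 15 7 14 12 4 11 5 6 13 1 8 17 16))^2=(0 3 7 12 11 6 1 17)(2 15 14 4 5 13 8 16)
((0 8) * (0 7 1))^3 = (0 1 7 8)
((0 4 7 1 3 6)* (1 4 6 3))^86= ((0 6)(4 7))^86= (7)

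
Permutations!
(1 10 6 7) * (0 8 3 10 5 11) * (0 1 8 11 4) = (0 11 1 5 4)(3 10 6 7 8) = [11, 5, 2, 10, 0, 4, 7, 8, 3, 9, 6, 1]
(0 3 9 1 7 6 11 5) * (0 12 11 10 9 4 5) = [3, 7, 2, 4, 5, 12, 10, 6, 8, 1, 9, 0, 11] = (0 3 4 5 12 11)(1 7 6 10 9)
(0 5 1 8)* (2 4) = (0 5 1 8)(2 4) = [5, 8, 4, 3, 2, 1, 6, 7, 0]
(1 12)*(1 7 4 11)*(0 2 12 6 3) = (0 2 12 7 4 11 1 6 3) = [2, 6, 12, 0, 11, 5, 3, 4, 8, 9, 10, 1, 7]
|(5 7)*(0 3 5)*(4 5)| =5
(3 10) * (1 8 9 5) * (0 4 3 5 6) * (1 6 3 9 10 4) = (0 1 8 10 5 6)(3 4 9) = [1, 8, 2, 4, 9, 6, 0, 7, 10, 3, 5]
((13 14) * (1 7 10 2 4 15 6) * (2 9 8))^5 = (1 2 7 4 10 15 9 6 8)(13 14)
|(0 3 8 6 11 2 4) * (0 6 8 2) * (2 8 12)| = 8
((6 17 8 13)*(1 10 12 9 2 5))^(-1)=(1 5 2 9 12 10)(6 13 8 17)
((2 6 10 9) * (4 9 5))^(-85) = ((2 6 10 5 4 9))^(-85) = (2 9 4 5 10 6)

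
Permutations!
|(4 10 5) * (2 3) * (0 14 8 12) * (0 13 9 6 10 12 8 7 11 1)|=70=|(0 14 7 11 1)(2 3)(4 12 13 9 6 10 5)|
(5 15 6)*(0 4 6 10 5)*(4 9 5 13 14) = (0 9 5 15 10 13 14 4 6) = [9, 1, 2, 3, 6, 15, 0, 7, 8, 5, 13, 11, 12, 14, 4, 10]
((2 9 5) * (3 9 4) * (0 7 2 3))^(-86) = ((0 7 2 4)(3 9 5))^(-86) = (0 2)(3 9 5)(4 7)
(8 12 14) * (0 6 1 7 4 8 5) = (0 6 1 7 4 8 12 14 5) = [6, 7, 2, 3, 8, 0, 1, 4, 12, 9, 10, 11, 14, 13, 5]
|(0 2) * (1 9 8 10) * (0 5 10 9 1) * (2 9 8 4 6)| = |(0 9 4 6 2 5 10)| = 7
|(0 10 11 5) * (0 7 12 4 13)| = 8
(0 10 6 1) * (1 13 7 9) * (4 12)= (0 10 6 13 7 9 1)(4 12)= [10, 0, 2, 3, 12, 5, 13, 9, 8, 1, 6, 11, 4, 7]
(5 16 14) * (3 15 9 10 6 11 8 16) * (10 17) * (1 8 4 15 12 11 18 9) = (1 8 16 14 5 3 12 11 4 15)(6 18 9 17 10) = [0, 8, 2, 12, 15, 3, 18, 7, 16, 17, 6, 4, 11, 13, 5, 1, 14, 10, 9]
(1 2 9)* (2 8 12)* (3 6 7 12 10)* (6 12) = (1 8 10 3 12 2 9)(6 7) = [0, 8, 9, 12, 4, 5, 7, 6, 10, 1, 3, 11, 2]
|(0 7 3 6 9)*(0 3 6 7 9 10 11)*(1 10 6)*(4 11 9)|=15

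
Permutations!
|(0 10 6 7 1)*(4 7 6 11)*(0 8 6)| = 8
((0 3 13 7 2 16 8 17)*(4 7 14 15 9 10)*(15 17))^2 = ((0 3 13 14 17)(2 16 8 15 9 10 4 7))^2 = (0 13 17 3 14)(2 8 9 4)(7 16 15 10)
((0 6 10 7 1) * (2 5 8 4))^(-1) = (0 1 7 10 6)(2 4 8 5)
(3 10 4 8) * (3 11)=(3 10 4 8 11)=[0, 1, 2, 10, 8, 5, 6, 7, 11, 9, 4, 3]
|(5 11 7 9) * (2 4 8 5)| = |(2 4 8 5 11 7 9)| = 7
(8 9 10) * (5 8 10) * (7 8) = (10)(5 7 8 9) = [0, 1, 2, 3, 4, 7, 6, 8, 9, 5, 10]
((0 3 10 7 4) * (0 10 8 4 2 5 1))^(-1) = ((0 3 8 4 10 7 2 5 1))^(-1) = (0 1 5 2 7 10 4 8 3)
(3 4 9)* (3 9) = [0, 1, 2, 4, 3, 5, 6, 7, 8, 9] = (9)(3 4)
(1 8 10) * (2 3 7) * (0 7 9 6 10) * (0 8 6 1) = (0 7 2 3 9 1 6 10) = [7, 6, 3, 9, 4, 5, 10, 2, 8, 1, 0]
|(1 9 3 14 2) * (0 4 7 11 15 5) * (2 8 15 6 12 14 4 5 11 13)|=|(0 5)(1 9 3 4 7 13 2)(6 12 14 8 15 11)|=42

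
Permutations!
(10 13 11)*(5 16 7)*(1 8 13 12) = [0, 8, 2, 3, 4, 16, 6, 5, 13, 9, 12, 10, 1, 11, 14, 15, 7] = (1 8 13 11 10 12)(5 16 7)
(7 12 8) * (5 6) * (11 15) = (5 6)(7 12 8)(11 15) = [0, 1, 2, 3, 4, 6, 5, 12, 7, 9, 10, 15, 8, 13, 14, 11]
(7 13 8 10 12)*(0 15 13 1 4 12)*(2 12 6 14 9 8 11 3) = (0 15 13 11 3 2 12 7 1 4 6 14 9 8 10) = [15, 4, 12, 2, 6, 5, 14, 1, 10, 8, 0, 3, 7, 11, 9, 13]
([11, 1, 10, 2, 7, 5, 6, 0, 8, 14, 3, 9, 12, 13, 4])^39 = [14, 1, 2, 3, 11, 5, 6, 9, 8, 7, 10, 4, 12, 13, 0]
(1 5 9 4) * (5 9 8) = (1 9 4)(5 8) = [0, 9, 2, 3, 1, 8, 6, 7, 5, 4]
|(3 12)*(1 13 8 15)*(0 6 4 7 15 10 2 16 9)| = |(0 6 4 7 15 1 13 8 10 2 16 9)(3 12)| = 12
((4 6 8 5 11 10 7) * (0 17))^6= ((0 17)(4 6 8 5 11 10 7))^6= (17)(4 7 10 11 5 8 6)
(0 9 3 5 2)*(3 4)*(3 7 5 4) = (0 9 3 4 7 5 2) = [9, 1, 0, 4, 7, 2, 6, 5, 8, 3]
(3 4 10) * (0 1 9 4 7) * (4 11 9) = (0 1 4 10 3 7)(9 11) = [1, 4, 2, 7, 10, 5, 6, 0, 8, 11, 3, 9]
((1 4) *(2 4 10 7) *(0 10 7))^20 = (10)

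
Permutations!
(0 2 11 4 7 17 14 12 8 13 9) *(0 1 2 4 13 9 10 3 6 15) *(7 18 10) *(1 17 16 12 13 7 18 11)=(0 4 11 7 16 12 8 9 17 14 13 18 10 3 6 15)(1 2)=[4, 2, 1, 6, 11, 5, 15, 16, 9, 17, 3, 7, 8, 18, 13, 0, 12, 14, 10]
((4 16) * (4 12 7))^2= (4 12)(7 16)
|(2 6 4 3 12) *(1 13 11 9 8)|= |(1 13 11 9 8)(2 6 4 3 12)|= 5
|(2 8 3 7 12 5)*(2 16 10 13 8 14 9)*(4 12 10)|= |(2 14 9)(3 7 10 13 8)(4 12 5 16)|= 60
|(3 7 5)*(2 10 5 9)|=|(2 10 5 3 7 9)|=6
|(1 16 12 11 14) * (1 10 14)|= |(1 16 12 11)(10 14)|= 4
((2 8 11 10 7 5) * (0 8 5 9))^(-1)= (0 9 7 10 11 8)(2 5)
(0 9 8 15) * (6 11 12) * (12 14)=[9, 1, 2, 3, 4, 5, 11, 7, 15, 8, 10, 14, 6, 13, 12, 0]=(0 9 8 15)(6 11 14 12)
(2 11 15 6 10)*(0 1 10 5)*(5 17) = (0 1 10 2 11 15 6 17 5) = [1, 10, 11, 3, 4, 0, 17, 7, 8, 9, 2, 15, 12, 13, 14, 6, 16, 5]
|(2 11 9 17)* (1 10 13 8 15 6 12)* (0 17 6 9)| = 8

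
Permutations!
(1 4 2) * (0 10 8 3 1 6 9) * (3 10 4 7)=(0 4 2 6 9)(1 7 3)(8 10)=[4, 7, 6, 1, 2, 5, 9, 3, 10, 0, 8]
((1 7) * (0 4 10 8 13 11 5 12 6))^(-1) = (0 6 12 5 11 13 8 10 4)(1 7)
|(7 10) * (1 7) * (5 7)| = 4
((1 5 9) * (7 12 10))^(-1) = (1 9 5)(7 10 12)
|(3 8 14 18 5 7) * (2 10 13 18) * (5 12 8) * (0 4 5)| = |(0 4 5 7 3)(2 10 13 18 12 8 14)| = 35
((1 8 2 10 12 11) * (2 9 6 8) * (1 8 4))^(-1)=((1 2 10 12 11 8 9 6 4))^(-1)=(1 4 6 9 8 11 12 10 2)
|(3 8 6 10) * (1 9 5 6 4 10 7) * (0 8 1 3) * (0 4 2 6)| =18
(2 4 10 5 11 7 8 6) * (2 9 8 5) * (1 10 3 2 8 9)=(1 10 8 6)(2 4 3)(5 11 7)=[0, 10, 4, 2, 3, 11, 1, 5, 6, 9, 8, 7]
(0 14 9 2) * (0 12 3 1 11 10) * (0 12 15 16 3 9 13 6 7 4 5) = (0 14 13 6 7 4 5)(1 11 10 12 9 2 15 16 3) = [14, 11, 15, 1, 5, 0, 7, 4, 8, 2, 12, 10, 9, 6, 13, 16, 3]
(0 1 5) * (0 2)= (0 1 5 2)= [1, 5, 0, 3, 4, 2]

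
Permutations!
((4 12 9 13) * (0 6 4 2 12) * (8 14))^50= ((0 6 4)(2 12 9 13)(8 14))^50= (14)(0 4 6)(2 9)(12 13)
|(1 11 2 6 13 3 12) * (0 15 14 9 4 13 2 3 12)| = |(0 15 14 9 4 13 12 1 11 3)(2 6)| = 10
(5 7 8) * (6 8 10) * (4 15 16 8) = (4 15 16 8 5 7 10 6) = [0, 1, 2, 3, 15, 7, 4, 10, 5, 9, 6, 11, 12, 13, 14, 16, 8]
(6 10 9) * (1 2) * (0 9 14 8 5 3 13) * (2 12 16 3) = [9, 12, 1, 13, 4, 2, 10, 7, 5, 6, 14, 11, 16, 0, 8, 15, 3] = (0 9 6 10 14 8 5 2 1 12 16 3 13)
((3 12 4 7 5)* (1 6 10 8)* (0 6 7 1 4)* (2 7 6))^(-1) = (0 12 3 5 7 2)(1 4 8 10 6)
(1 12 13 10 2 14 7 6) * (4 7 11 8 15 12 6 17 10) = (1 6)(2 14 11 8 15 12 13 4 7 17 10) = [0, 6, 14, 3, 7, 5, 1, 17, 15, 9, 2, 8, 13, 4, 11, 12, 16, 10]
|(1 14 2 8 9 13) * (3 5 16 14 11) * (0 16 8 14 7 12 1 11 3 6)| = 12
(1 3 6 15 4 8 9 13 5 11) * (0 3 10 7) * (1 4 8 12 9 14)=[3, 10, 2, 6, 12, 11, 15, 0, 14, 13, 7, 4, 9, 5, 1, 8]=(0 3 6 15 8 14 1 10 7)(4 12 9 13 5 11)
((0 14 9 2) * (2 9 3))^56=((0 14 3 2))^56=(14)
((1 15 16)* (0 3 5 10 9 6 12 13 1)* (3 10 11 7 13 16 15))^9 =(0 6)(1 11)(3 7)(5 13)(9 16)(10 12)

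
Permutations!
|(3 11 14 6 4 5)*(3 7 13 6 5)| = 8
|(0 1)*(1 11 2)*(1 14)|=|(0 11 2 14 1)|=5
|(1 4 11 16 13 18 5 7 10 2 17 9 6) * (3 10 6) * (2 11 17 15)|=26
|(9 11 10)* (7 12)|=6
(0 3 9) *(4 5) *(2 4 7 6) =(0 3 9)(2 4 5 7 6) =[3, 1, 4, 9, 5, 7, 2, 6, 8, 0]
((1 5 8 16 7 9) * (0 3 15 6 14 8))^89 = ((0 3 15 6 14 8 16 7 9 1 5))^89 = (0 3 15 6 14 8 16 7 9 1 5)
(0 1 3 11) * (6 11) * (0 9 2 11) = (0 1 3 6)(2 11 9) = [1, 3, 11, 6, 4, 5, 0, 7, 8, 2, 10, 9]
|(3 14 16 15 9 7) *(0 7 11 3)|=6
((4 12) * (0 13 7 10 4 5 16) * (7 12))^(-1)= (0 16 5 12 13)(4 10 7)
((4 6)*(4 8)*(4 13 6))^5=(6 13 8)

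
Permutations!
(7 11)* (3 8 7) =(3 8 7 11) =[0, 1, 2, 8, 4, 5, 6, 11, 7, 9, 10, 3]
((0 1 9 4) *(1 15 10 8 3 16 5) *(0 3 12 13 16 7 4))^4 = ((0 15 10 8 12 13 16 5 1 9)(3 7 4))^4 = (0 12 1 10 16)(3 7 4)(5 15 13 9 8)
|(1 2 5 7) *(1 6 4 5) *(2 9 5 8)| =|(1 9 5 7 6 4 8 2)| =8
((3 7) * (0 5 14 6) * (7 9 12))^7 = (0 6 14 5)(3 7 12 9)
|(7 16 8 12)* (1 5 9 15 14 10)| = |(1 5 9 15 14 10)(7 16 8 12)| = 12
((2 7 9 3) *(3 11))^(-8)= (2 9 3 7 11)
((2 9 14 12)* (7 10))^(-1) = ((2 9 14 12)(7 10))^(-1) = (2 12 14 9)(7 10)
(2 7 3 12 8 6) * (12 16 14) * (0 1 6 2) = (0 1 6)(2 7 3 16 14 12 8) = [1, 6, 7, 16, 4, 5, 0, 3, 2, 9, 10, 11, 8, 13, 12, 15, 14]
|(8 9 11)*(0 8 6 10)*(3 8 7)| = |(0 7 3 8 9 11 6 10)| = 8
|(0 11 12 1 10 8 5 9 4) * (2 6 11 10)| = |(0 10 8 5 9 4)(1 2 6 11 12)| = 30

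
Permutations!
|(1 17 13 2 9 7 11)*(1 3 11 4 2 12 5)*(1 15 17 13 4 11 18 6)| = 14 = |(1 13 12 5 15 17 4 2 9 7 11 3 18 6)|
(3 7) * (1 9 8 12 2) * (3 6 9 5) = (1 5 3 7 6 9 8 12 2) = [0, 5, 1, 7, 4, 3, 9, 6, 12, 8, 10, 11, 2]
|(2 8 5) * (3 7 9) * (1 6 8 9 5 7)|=8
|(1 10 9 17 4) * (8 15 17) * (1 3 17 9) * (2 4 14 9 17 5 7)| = 10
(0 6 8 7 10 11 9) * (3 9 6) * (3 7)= [7, 1, 2, 9, 4, 5, 8, 10, 3, 0, 11, 6]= (0 7 10 11 6 8 3 9)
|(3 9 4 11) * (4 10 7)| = 6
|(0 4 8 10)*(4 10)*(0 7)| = 6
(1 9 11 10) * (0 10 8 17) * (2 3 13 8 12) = [10, 9, 3, 13, 4, 5, 6, 7, 17, 11, 1, 12, 2, 8, 14, 15, 16, 0] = (0 10 1 9 11 12 2 3 13 8 17)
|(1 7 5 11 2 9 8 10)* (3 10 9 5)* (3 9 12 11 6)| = 11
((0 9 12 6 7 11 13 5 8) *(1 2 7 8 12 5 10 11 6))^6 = (13)(0 7 12)(1 9 6)(2 5 8) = ((0 9 5 12 1 2 7 6 8)(10 11 13))^6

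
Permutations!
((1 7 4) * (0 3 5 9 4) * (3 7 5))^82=(1 9)(4 5)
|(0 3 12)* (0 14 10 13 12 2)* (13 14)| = |(0 3 2)(10 14)(12 13)| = 6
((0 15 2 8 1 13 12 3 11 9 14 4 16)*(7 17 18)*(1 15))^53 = (0 12 9 16 13 11 4 1 3 14)(2 15 8)(7 18 17)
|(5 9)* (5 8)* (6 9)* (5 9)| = 2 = |(5 6)(8 9)|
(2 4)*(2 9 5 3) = (2 4 9 5 3) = [0, 1, 4, 2, 9, 3, 6, 7, 8, 5]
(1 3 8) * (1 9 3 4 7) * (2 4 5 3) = (1 5 3 8 9 2 4 7) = [0, 5, 4, 8, 7, 3, 6, 1, 9, 2]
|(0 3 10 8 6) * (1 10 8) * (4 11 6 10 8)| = |(0 3 4 11 6)(1 8 10)| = 15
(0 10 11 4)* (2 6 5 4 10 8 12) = [8, 1, 6, 3, 0, 4, 5, 7, 12, 9, 11, 10, 2] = (0 8 12 2 6 5 4)(10 11)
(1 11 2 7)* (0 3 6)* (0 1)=(0 3 6 1 11 2 7)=[3, 11, 7, 6, 4, 5, 1, 0, 8, 9, 10, 2]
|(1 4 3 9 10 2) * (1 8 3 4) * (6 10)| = 6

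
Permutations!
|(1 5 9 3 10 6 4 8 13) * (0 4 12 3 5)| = |(0 4 8 13 1)(3 10 6 12)(5 9)| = 20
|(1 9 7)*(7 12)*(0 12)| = 5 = |(0 12 7 1 9)|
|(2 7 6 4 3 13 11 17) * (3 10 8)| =|(2 7 6 4 10 8 3 13 11 17)| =10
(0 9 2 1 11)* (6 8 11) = (0 9 2 1 6 8 11) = [9, 6, 1, 3, 4, 5, 8, 7, 11, 2, 10, 0]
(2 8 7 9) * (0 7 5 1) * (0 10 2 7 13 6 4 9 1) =(0 13 6 4 9 7 1 10 2 8 5) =[13, 10, 8, 3, 9, 0, 4, 1, 5, 7, 2, 11, 12, 6]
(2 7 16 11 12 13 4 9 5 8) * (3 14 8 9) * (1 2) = (1 2 7 16 11 12 13 4 3 14 8)(5 9) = [0, 2, 7, 14, 3, 9, 6, 16, 1, 5, 10, 12, 13, 4, 8, 15, 11]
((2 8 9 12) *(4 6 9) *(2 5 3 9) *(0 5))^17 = (0 3 12 5 9)(2 8 4 6)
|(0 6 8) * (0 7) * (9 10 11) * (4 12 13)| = |(0 6 8 7)(4 12 13)(9 10 11)| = 12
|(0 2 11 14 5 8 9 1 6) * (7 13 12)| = |(0 2 11 14 5 8 9 1 6)(7 13 12)| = 9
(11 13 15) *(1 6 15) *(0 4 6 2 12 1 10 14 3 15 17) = (0 4 6 17)(1 2 12)(3 15 11 13 10 14) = [4, 2, 12, 15, 6, 5, 17, 7, 8, 9, 14, 13, 1, 10, 3, 11, 16, 0]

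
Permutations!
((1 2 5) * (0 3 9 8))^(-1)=((0 3 9 8)(1 2 5))^(-1)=(0 8 9 3)(1 5 2)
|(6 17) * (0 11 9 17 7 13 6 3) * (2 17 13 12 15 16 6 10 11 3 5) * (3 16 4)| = |(0 16 6 7 12 15 4 3)(2 17 5)(9 13 10 11)| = 24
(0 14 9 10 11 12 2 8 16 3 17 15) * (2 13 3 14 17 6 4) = (0 17 15)(2 8 16 14 9 10 11 12 13 3 6 4) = [17, 1, 8, 6, 2, 5, 4, 7, 16, 10, 11, 12, 13, 3, 9, 0, 14, 15]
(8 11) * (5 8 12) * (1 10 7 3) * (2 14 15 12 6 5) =[0, 10, 14, 1, 4, 8, 5, 3, 11, 9, 7, 6, 2, 13, 15, 12] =(1 10 7 3)(2 14 15 12)(5 8 11 6)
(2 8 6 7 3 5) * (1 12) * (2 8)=(1 12)(3 5 8 6 7)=[0, 12, 2, 5, 4, 8, 7, 3, 6, 9, 10, 11, 1]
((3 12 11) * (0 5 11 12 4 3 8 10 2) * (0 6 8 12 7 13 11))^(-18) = ((0 5)(2 6 8 10)(3 4)(7 13 11 12))^(-18) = (2 8)(6 10)(7 11)(12 13)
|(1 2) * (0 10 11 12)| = |(0 10 11 12)(1 2)| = 4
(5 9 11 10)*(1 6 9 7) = (1 6 9 11 10 5 7) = [0, 6, 2, 3, 4, 7, 9, 1, 8, 11, 5, 10]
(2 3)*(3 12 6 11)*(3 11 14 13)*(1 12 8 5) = (1 12 6 14 13 3 2 8 5) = [0, 12, 8, 2, 4, 1, 14, 7, 5, 9, 10, 11, 6, 3, 13]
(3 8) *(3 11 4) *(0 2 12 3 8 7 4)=[2, 1, 12, 7, 8, 5, 6, 4, 11, 9, 10, 0, 3]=(0 2 12 3 7 4 8 11)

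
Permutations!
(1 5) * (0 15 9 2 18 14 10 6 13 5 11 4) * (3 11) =(0 15 9 2 18 14 10 6 13 5 1 3 11 4) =[15, 3, 18, 11, 0, 1, 13, 7, 8, 2, 6, 4, 12, 5, 10, 9, 16, 17, 14]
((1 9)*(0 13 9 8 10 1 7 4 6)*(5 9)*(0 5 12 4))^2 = (0 12 6 9)(1 10 8)(4 5 7 13)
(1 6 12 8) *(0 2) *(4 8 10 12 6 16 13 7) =[2, 16, 0, 3, 8, 5, 6, 4, 1, 9, 12, 11, 10, 7, 14, 15, 13] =(0 2)(1 16 13 7 4 8)(10 12)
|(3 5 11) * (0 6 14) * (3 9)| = |(0 6 14)(3 5 11 9)| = 12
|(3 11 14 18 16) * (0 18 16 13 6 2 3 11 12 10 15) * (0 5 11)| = 13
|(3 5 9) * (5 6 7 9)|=4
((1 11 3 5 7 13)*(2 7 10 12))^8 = (1 13 7 2 12 10 5 3 11)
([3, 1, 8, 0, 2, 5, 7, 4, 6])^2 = [0, 1, 6, 3, 8, 5, 4, 2, 7]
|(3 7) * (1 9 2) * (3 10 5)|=12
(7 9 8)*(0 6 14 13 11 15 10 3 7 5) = (0 6 14 13 11 15 10 3 7 9 8 5) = [6, 1, 2, 7, 4, 0, 14, 9, 5, 8, 3, 15, 12, 11, 13, 10]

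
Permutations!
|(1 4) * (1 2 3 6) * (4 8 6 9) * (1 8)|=|(2 3 9 4)(6 8)|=4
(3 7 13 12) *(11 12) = (3 7 13 11 12) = [0, 1, 2, 7, 4, 5, 6, 13, 8, 9, 10, 12, 3, 11]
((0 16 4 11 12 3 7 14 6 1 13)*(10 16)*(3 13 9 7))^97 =((0 10 16 4 11 12 13)(1 9 7 14 6))^97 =(0 13 12 11 4 16 10)(1 7 6 9 14)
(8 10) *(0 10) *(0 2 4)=(0 10 8 2 4)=[10, 1, 4, 3, 0, 5, 6, 7, 2, 9, 8]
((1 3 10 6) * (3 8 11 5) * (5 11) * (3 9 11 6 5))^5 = ((1 8 3 10 5 9 11 6))^5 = (1 9 3 6 5 8 11 10)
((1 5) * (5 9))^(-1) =((1 9 5))^(-1) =(1 5 9)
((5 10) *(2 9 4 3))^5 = (2 9 4 3)(5 10)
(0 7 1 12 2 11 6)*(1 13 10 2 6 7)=(0 1 12 6)(2 11 7 13 10)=[1, 12, 11, 3, 4, 5, 0, 13, 8, 9, 2, 7, 6, 10]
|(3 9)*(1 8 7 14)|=|(1 8 7 14)(3 9)|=4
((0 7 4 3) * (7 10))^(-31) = ((0 10 7 4 3))^(-31) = (0 3 4 7 10)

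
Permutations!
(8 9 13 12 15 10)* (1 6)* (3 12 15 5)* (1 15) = (1 6 15 10 8 9 13)(3 12 5) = [0, 6, 2, 12, 4, 3, 15, 7, 9, 13, 8, 11, 5, 1, 14, 10]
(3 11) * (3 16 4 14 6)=[0, 1, 2, 11, 14, 5, 3, 7, 8, 9, 10, 16, 12, 13, 6, 15, 4]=(3 11 16 4 14 6)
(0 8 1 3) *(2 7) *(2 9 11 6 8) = [2, 3, 7, 0, 4, 5, 8, 9, 1, 11, 10, 6] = (0 2 7 9 11 6 8 1 3)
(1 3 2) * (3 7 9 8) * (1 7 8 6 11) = [0, 8, 7, 2, 4, 5, 11, 9, 3, 6, 10, 1] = (1 8 3 2 7 9 6 11)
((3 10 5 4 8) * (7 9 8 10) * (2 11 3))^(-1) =((2 11 3 7 9 8)(4 10 5))^(-1) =(2 8 9 7 3 11)(4 5 10)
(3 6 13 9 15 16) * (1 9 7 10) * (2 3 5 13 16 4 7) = (1 9 15 4 7 10)(2 3 6 16 5 13) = [0, 9, 3, 6, 7, 13, 16, 10, 8, 15, 1, 11, 12, 2, 14, 4, 5]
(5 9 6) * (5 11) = [0, 1, 2, 3, 4, 9, 11, 7, 8, 6, 10, 5] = (5 9 6 11)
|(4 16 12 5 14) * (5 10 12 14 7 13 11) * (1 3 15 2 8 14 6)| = 36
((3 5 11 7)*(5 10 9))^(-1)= ((3 10 9 5 11 7))^(-1)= (3 7 11 5 9 10)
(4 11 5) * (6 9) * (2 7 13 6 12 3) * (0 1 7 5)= (0 1 7 13 6 9 12 3 2 5 4 11)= [1, 7, 5, 2, 11, 4, 9, 13, 8, 12, 10, 0, 3, 6]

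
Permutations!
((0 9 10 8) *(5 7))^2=(0 10)(8 9)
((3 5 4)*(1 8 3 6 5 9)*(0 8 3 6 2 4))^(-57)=((0 8 6 5)(1 3 9)(2 4))^(-57)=(9)(0 5 6 8)(2 4)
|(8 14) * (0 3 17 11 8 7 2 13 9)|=|(0 3 17 11 8 14 7 2 13 9)|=10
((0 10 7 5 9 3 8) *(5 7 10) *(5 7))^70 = (10)(0 3 5)(7 8 9)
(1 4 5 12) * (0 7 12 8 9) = [7, 4, 2, 3, 5, 8, 6, 12, 9, 0, 10, 11, 1] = (0 7 12 1 4 5 8 9)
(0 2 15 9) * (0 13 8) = (0 2 15 9 13 8) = [2, 1, 15, 3, 4, 5, 6, 7, 0, 13, 10, 11, 12, 8, 14, 9]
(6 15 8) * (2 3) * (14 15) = (2 3)(6 14 15 8) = [0, 1, 3, 2, 4, 5, 14, 7, 6, 9, 10, 11, 12, 13, 15, 8]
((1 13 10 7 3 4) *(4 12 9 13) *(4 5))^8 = ((1 5 4)(3 12 9 13 10 7))^8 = (1 4 5)(3 9 10)(7 12 13)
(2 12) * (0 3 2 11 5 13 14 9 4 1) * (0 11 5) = [3, 11, 12, 2, 1, 13, 6, 7, 8, 4, 10, 0, 5, 14, 9] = (0 3 2 12 5 13 14 9 4 1 11)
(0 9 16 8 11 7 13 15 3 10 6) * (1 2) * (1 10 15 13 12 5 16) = (0 9 1 2 10 6)(3 15)(5 16 8 11 7 12) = [9, 2, 10, 15, 4, 16, 0, 12, 11, 1, 6, 7, 5, 13, 14, 3, 8]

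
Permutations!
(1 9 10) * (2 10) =[0, 9, 10, 3, 4, 5, 6, 7, 8, 2, 1] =(1 9 2 10)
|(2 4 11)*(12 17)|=6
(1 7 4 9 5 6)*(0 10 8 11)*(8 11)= (0 10 11)(1 7 4 9 5 6)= [10, 7, 2, 3, 9, 6, 1, 4, 8, 5, 11, 0]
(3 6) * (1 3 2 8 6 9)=(1 3 9)(2 8 6)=[0, 3, 8, 9, 4, 5, 2, 7, 6, 1]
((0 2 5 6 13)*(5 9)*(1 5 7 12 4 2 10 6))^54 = (0 6)(2 4 12 7 9)(10 13)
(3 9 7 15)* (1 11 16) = [0, 11, 2, 9, 4, 5, 6, 15, 8, 7, 10, 16, 12, 13, 14, 3, 1] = (1 11 16)(3 9 7 15)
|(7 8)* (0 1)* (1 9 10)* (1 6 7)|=7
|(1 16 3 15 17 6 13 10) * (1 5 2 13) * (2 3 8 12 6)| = 35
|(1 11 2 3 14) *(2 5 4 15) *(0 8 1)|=10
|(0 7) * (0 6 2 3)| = 5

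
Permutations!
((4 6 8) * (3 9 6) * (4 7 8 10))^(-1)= ((3 9 6 10 4)(7 8))^(-1)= (3 4 10 6 9)(7 8)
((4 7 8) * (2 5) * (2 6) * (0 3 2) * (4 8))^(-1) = ((8)(0 3 2 5 6)(4 7))^(-1) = (8)(0 6 5 2 3)(4 7)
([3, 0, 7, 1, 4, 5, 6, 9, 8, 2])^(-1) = [1, 3, 9, 0, 4, 5, 6, 2, 8, 7]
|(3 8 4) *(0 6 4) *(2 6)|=|(0 2 6 4 3 8)|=6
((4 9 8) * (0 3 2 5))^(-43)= (0 3 2 5)(4 8 9)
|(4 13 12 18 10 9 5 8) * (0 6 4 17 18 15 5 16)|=13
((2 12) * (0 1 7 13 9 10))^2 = (0 7 9)(1 13 10)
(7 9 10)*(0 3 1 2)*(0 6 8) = (0 3 1 2 6 8)(7 9 10) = [3, 2, 6, 1, 4, 5, 8, 9, 0, 10, 7]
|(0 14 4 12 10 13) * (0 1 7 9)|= 9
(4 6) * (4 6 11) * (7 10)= [0, 1, 2, 3, 11, 5, 6, 10, 8, 9, 7, 4]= (4 11)(7 10)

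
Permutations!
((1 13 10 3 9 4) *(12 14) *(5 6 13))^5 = (1 3 6 4 10 5 9 13)(12 14)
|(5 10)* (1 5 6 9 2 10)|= 4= |(1 5)(2 10 6 9)|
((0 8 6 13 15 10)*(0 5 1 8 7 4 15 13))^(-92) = (0 8 5 15 7 6 1 10 4)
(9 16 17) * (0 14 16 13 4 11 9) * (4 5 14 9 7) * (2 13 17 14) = (0 9 17)(2 13 5)(4 11 7)(14 16) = [9, 1, 13, 3, 11, 2, 6, 4, 8, 17, 10, 7, 12, 5, 16, 15, 14, 0]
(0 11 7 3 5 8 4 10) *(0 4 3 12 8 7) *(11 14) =(0 14 11)(3 5 7 12 8)(4 10) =[14, 1, 2, 5, 10, 7, 6, 12, 3, 9, 4, 0, 8, 13, 11]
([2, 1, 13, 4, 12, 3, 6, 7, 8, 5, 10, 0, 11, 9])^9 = (13)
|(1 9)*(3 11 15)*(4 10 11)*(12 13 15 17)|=8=|(1 9)(3 4 10 11 17 12 13 15)|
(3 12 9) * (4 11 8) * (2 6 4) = [0, 1, 6, 12, 11, 5, 4, 7, 2, 3, 10, 8, 9] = (2 6 4 11 8)(3 12 9)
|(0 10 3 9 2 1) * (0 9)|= 3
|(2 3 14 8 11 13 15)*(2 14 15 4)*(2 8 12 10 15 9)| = 12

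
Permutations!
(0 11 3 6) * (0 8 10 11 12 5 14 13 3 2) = (0 12 5 14 13 3 6 8 10 11 2) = [12, 1, 0, 6, 4, 14, 8, 7, 10, 9, 11, 2, 5, 3, 13]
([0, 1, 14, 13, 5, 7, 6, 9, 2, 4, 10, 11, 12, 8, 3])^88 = (2 13 14 8 3)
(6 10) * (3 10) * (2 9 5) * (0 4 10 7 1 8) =(0 4 10 6 3 7 1 8)(2 9 5) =[4, 8, 9, 7, 10, 2, 3, 1, 0, 5, 6]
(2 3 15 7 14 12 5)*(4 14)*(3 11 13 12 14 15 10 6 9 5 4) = (2 11 13 12 4 15 7 3 10 6 9 5) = [0, 1, 11, 10, 15, 2, 9, 3, 8, 5, 6, 13, 4, 12, 14, 7]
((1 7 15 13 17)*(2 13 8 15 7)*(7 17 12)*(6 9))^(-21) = (1 12)(2 7)(6 9)(8 15)(13 17)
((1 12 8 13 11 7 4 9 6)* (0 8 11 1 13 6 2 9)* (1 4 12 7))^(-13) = (0 6 4 8 13)(1 11 12 7)(2 9)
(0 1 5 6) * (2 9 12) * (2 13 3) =(0 1 5 6)(2 9 12 13 3) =[1, 5, 9, 2, 4, 6, 0, 7, 8, 12, 10, 11, 13, 3]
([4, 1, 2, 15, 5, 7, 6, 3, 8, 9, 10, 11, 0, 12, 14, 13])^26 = [5, 1, 2, 13, 7, 3, 6, 15, 8, 9, 10, 11, 4, 0, 14, 12]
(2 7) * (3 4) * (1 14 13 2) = (1 14 13 2 7)(3 4) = [0, 14, 7, 4, 3, 5, 6, 1, 8, 9, 10, 11, 12, 2, 13]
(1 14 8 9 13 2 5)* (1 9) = [0, 14, 5, 3, 4, 9, 6, 7, 1, 13, 10, 11, 12, 2, 8] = (1 14 8)(2 5 9 13)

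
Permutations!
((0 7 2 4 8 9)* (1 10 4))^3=((0 7 2 1 10 4 8 9))^3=(0 1 8 7 10 9 2 4)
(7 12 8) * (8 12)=(12)(7 8)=[0, 1, 2, 3, 4, 5, 6, 8, 7, 9, 10, 11, 12]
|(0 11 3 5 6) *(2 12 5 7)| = |(0 11 3 7 2 12 5 6)| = 8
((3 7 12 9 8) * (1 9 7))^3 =(1 3 8 9)(7 12)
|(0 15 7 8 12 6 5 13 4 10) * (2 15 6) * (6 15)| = |(0 15 7 8 12 2 6 5 13 4 10)| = 11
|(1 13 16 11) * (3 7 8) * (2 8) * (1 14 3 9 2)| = |(1 13 16 11 14 3 7)(2 8 9)| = 21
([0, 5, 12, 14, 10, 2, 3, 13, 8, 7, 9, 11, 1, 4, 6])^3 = [0, 12, 5, 3, 7, 1, 6, 10, 8, 4, 13, 11, 2, 9, 14]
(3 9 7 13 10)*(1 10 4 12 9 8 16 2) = (1 10 3 8 16 2)(4 12 9 7 13) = [0, 10, 1, 8, 12, 5, 6, 13, 16, 7, 3, 11, 9, 4, 14, 15, 2]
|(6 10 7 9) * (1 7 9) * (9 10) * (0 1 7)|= |(10)(0 1)(6 9)|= 2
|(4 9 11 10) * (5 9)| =5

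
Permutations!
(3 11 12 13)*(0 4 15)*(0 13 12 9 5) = (0 4 15 13 3 11 9 5) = [4, 1, 2, 11, 15, 0, 6, 7, 8, 5, 10, 9, 12, 3, 14, 13]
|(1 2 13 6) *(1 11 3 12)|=7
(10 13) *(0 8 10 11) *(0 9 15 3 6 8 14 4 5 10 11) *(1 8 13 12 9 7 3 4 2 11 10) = [14, 8, 11, 6, 5, 1, 13, 3, 10, 15, 12, 7, 9, 0, 2, 4] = (0 14 2 11 7 3 6 13)(1 8 10 12 9 15 4 5)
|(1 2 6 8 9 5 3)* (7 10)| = |(1 2 6 8 9 5 3)(7 10)| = 14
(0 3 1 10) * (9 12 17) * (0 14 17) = (0 3 1 10 14 17 9 12) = [3, 10, 2, 1, 4, 5, 6, 7, 8, 12, 14, 11, 0, 13, 17, 15, 16, 9]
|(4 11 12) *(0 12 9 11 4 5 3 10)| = |(0 12 5 3 10)(9 11)| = 10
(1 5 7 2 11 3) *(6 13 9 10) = (1 5 7 2 11 3)(6 13 9 10) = [0, 5, 11, 1, 4, 7, 13, 2, 8, 10, 6, 3, 12, 9]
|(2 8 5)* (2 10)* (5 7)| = |(2 8 7 5 10)| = 5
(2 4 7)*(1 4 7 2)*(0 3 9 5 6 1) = (0 3 9 5 6 1 4 2 7) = [3, 4, 7, 9, 2, 6, 1, 0, 8, 5]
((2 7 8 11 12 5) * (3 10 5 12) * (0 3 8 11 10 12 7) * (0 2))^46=((0 3 12 7 11 8 10 5))^46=(0 10 11 12)(3 5 8 7)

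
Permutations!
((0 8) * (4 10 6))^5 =(0 8)(4 6 10)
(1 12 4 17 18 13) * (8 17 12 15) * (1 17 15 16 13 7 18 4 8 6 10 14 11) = (1 16 13 17 4 12 8 15 6 10 14 11)(7 18) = [0, 16, 2, 3, 12, 5, 10, 18, 15, 9, 14, 1, 8, 17, 11, 6, 13, 4, 7]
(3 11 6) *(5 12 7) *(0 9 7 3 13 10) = (0 9 7 5 12 3 11 6 13 10) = [9, 1, 2, 11, 4, 12, 13, 5, 8, 7, 0, 6, 3, 10]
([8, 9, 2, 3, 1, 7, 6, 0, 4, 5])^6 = [7, 4, 2, 3, 8, 9, 6, 5, 0, 1]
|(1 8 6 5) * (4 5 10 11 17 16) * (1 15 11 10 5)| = 9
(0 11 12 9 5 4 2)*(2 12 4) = (0 11 4 12 9 5 2) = [11, 1, 0, 3, 12, 2, 6, 7, 8, 5, 10, 4, 9]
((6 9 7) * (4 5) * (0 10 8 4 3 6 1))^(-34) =(0 6 8 7 5)(1 3 10 9 4)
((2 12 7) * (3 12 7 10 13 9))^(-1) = (2 7)(3 9 13 10 12)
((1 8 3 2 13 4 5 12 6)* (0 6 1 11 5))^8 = (0 2 1 11 4 3 12 6 13 8 5)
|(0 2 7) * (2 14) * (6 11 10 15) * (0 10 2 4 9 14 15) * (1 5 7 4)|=12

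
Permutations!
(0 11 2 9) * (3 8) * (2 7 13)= [11, 1, 9, 8, 4, 5, 6, 13, 3, 0, 10, 7, 12, 2]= (0 11 7 13 2 9)(3 8)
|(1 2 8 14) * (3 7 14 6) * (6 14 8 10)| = 8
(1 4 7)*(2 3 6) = [0, 4, 3, 6, 7, 5, 2, 1] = (1 4 7)(2 3 6)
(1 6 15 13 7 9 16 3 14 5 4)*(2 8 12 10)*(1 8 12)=(1 6 15 13 7 9 16 3 14 5 4 8)(2 12 10)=[0, 6, 12, 14, 8, 4, 15, 9, 1, 16, 2, 11, 10, 7, 5, 13, 3]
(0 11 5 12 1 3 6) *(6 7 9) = (0 11 5 12 1 3 7 9 6) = [11, 3, 2, 7, 4, 12, 0, 9, 8, 6, 10, 5, 1]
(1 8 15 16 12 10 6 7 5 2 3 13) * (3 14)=(1 8 15 16 12 10 6 7 5 2 14 3 13)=[0, 8, 14, 13, 4, 2, 7, 5, 15, 9, 6, 11, 10, 1, 3, 16, 12]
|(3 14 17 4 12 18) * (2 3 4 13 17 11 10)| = 30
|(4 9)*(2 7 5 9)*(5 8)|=|(2 7 8 5 9 4)|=6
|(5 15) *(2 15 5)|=2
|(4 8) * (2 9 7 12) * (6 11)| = 4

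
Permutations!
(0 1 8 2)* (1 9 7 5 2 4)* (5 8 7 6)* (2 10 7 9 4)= [4, 9, 0, 3, 1, 10, 5, 8, 2, 6, 7]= (0 4 1 9 6 5 10 7 8 2)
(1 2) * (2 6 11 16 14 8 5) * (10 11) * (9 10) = (1 6 9 10 11 16 14 8 5 2) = [0, 6, 1, 3, 4, 2, 9, 7, 5, 10, 11, 16, 12, 13, 8, 15, 14]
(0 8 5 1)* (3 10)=(0 8 5 1)(3 10)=[8, 0, 2, 10, 4, 1, 6, 7, 5, 9, 3]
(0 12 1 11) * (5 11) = (0 12 1 5 11) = [12, 5, 2, 3, 4, 11, 6, 7, 8, 9, 10, 0, 1]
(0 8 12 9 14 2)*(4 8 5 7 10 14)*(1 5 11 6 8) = (0 11 6 8 12 9 4 1 5 7 10 14 2) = [11, 5, 0, 3, 1, 7, 8, 10, 12, 4, 14, 6, 9, 13, 2]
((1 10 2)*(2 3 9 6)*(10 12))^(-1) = ((1 12 10 3 9 6 2))^(-1) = (1 2 6 9 3 10 12)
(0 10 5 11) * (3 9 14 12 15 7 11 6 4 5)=(0 10 3 9 14 12 15 7 11)(4 5 6)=[10, 1, 2, 9, 5, 6, 4, 11, 8, 14, 3, 0, 15, 13, 12, 7]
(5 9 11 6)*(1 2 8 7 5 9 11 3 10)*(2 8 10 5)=(1 8 7 2 10)(3 5 11 6 9)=[0, 8, 10, 5, 4, 11, 9, 2, 7, 3, 1, 6]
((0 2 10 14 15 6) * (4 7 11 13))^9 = (0 14)(2 15)(4 7 11 13)(6 10)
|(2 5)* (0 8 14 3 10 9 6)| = 14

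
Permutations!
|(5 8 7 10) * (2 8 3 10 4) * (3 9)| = |(2 8 7 4)(3 10 5 9)| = 4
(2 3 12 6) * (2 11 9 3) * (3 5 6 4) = (3 12 4)(5 6 11 9) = [0, 1, 2, 12, 3, 6, 11, 7, 8, 5, 10, 9, 4]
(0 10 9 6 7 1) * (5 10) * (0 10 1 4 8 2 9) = [5, 10, 9, 3, 8, 1, 7, 4, 2, 6, 0] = (0 5 1 10)(2 9 6 7 4 8)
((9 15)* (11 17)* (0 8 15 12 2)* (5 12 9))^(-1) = ((0 8 15 5 12 2)(11 17))^(-1) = (0 2 12 5 15 8)(11 17)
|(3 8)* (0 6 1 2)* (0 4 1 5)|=6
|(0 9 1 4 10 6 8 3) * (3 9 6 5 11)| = |(0 6 8 9 1 4 10 5 11 3)| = 10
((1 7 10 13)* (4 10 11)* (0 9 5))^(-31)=(0 5 9)(1 13 10 4 11 7)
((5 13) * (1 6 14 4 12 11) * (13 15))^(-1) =((1 6 14 4 12 11)(5 15 13))^(-1) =(1 11 12 4 14 6)(5 13 15)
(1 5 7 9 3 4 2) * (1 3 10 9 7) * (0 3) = [3, 5, 0, 4, 2, 1, 6, 7, 8, 10, 9] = (0 3 4 2)(1 5)(9 10)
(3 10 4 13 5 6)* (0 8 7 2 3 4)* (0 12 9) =(0 8 7 2 3 10 12 9)(4 13 5 6) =[8, 1, 3, 10, 13, 6, 4, 2, 7, 0, 12, 11, 9, 5]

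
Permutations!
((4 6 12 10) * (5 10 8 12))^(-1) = (4 10 5 6)(8 12)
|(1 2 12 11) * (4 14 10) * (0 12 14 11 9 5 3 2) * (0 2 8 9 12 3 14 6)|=|(0 3 8 9 5 14 10 4 11 1 2 6)|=12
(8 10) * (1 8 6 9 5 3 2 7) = (1 8 10 6 9 5 3 2 7) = [0, 8, 7, 2, 4, 3, 9, 1, 10, 5, 6]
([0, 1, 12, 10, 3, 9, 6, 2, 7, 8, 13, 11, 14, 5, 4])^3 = [0, 1, 4, 5, 13, 7, 6, 14, 12, 2, 9, 11, 3, 8, 10]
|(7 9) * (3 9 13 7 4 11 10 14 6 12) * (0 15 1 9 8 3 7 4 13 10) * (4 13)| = 30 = |(0 15 1 9 4 11)(3 8)(6 12 7 10 14)|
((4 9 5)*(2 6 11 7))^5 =((2 6 11 7)(4 9 5))^5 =(2 6 11 7)(4 5 9)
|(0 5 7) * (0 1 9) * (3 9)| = 6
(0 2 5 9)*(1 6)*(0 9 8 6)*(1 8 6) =(9)(0 2 5 6 8 1) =[2, 0, 5, 3, 4, 6, 8, 7, 1, 9]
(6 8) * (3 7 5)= [0, 1, 2, 7, 4, 3, 8, 5, 6]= (3 7 5)(6 8)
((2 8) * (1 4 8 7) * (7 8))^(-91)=(1 7 4)(2 8)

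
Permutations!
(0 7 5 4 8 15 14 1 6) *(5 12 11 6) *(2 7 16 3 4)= (0 16 3 4 8 15 14 1 5 2 7 12 11 6)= [16, 5, 7, 4, 8, 2, 0, 12, 15, 9, 10, 6, 11, 13, 1, 14, 3]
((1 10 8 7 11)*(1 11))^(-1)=(11)(1 7 8 10)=((11)(1 10 8 7))^(-1)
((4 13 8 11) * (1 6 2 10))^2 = (1 2)(4 8)(6 10)(11 13)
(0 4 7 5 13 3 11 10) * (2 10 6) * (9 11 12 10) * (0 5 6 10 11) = [4, 1, 9, 12, 7, 13, 2, 6, 8, 0, 5, 10, 11, 3] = (0 4 7 6 2 9)(3 12 11 10 5 13)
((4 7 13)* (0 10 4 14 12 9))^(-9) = ((0 10 4 7 13 14 12 9))^(-9) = (0 9 12 14 13 7 4 10)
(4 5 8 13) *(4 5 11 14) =(4 11 14)(5 8 13) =[0, 1, 2, 3, 11, 8, 6, 7, 13, 9, 10, 14, 12, 5, 4]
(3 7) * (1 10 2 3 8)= (1 10 2 3 7 8)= [0, 10, 3, 7, 4, 5, 6, 8, 1, 9, 2]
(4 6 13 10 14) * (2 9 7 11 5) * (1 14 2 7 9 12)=(1 14 4 6 13 10 2 12)(5 7 11)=[0, 14, 12, 3, 6, 7, 13, 11, 8, 9, 2, 5, 1, 10, 4]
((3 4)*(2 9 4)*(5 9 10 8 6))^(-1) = (2 3 4 9 5 6 8 10)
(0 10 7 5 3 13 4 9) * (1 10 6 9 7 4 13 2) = (13)(0 6 9)(1 10 4 7 5 3 2) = [6, 10, 1, 2, 7, 3, 9, 5, 8, 0, 4, 11, 12, 13]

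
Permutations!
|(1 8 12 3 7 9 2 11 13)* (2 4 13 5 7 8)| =|(1 2 11 5 7 9 4 13)(3 8 12)| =24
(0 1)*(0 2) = (0 1 2) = [1, 2, 0]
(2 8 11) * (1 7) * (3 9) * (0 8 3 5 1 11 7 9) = (0 8 7 11 2 3)(1 9 5) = [8, 9, 3, 0, 4, 1, 6, 11, 7, 5, 10, 2]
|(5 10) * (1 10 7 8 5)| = |(1 10)(5 7 8)| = 6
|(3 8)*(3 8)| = |(8)| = 1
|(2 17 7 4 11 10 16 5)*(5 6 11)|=|(2 17 7 4 5)(6 11 10 16)|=20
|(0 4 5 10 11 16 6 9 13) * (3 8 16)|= 11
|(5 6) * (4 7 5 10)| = |(4 7 5 6 10)| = 5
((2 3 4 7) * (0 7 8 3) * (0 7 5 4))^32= ((0 5 4 8 3)(2 7))^32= (0 4 3 5 8)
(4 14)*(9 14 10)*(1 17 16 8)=(1 17 16 8)(4 10 9 14)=[0, 17, 2, 3, 10, 5, 6, 7, 1, 14, 9, 11, 12, 13, 4, 15, 8, 16]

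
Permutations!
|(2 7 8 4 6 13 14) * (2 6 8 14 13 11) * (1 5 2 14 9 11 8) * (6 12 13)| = |(1 5 2 7 9 11 14 12 13 6 8 4)| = 12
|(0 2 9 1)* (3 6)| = |(0 2 9 1)(3 6)| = 4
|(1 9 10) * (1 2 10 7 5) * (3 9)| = 10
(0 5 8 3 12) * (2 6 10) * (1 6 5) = (0 1 6 10 2 5 8 3 12) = [1, 6, 5, 12, 4, 8, 10, 7, 3, 9, 2, 11, 0]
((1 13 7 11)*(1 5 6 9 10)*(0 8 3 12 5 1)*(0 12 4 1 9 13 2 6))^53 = (0 10 7 2 3 5 9 13 1 8 12 11 6 4)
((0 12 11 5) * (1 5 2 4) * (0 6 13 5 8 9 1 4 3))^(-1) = ((0 12 11 2 3)(1 8 9)(5 6 13))^(-1) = (0 3 2 11 12)(1 9 8)(5 13 6)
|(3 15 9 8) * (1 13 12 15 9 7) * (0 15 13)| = |(0 15 7 1)(3 9 8)(12 13)| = 12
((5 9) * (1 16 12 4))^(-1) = ((1 16 12 4)(5 9))^(-1) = (1 4 12 16)(5 9)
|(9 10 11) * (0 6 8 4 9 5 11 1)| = |(0 6 8 4 9 10 1)(5 11)| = 14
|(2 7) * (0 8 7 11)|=5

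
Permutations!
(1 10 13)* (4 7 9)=(1 10 13)(4 7 9)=[0, 10, 2, 3, 7, 5, 6, 9, 8, 4, 13, 11, 12, 1]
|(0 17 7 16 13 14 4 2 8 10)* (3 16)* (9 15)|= 22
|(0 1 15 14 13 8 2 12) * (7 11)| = |(0 1 15 14 13 8 2 12)(7 11)| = 8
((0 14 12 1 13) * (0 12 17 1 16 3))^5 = (0 12 17 3 13 14 16 1)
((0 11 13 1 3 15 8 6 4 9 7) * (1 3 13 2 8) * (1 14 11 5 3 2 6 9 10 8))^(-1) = ((0 5 3 15 14 11 6 4 10 8 9 7)(1 13 2))^(-1) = (0 7 9 8 10 4 6 11 14 15 3 5)(1 2 13)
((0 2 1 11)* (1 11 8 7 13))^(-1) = ((0 2 11)(1 8 7 13))^(-1) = (0 11 2)(1 13 7 8)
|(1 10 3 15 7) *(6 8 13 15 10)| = 6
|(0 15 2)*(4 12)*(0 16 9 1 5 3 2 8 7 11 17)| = 6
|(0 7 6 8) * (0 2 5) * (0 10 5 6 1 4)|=|(0 7 1 4)(2 6 8)(5 10)|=12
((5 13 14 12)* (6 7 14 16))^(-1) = ((5 13 16 6 7 14 12))^(-1) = (5 12 14 7 6 16 13)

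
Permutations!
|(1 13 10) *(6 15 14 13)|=6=|(1 6 15 14 13 10)|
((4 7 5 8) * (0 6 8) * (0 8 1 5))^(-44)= (0 4 5 6 7 8 1)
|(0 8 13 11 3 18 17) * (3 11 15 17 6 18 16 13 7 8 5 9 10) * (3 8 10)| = 24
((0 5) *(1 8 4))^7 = (0 5)(1 8 4)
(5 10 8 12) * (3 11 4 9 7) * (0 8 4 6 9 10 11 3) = [8, 1, 2, 3, 10, 11, 9, 0, 12, 7, 4, 6, 5] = (0 8 12 5 11 6 9 7)(4 10)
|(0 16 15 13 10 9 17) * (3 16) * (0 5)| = |(0 3 16 15 13 10 9 17 5)| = 9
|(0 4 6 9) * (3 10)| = |(0 4 6 9)(3 10)| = 4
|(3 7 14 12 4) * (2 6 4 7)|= 12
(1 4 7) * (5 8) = (1 4 7)(5 8) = [0, 4, 2, 3, 7, 8, 6, 1, 5]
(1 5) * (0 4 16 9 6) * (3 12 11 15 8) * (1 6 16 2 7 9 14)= (0 4 2 7 9 16 14 1 5 6)(3 12 11 15 8)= [4, 5, 7, 12, 2, 6, 0, 9, 3, 16, 10, 15, 11, 13, 1, 8, 14]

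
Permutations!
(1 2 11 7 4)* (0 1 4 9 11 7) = (0 1 2 7 9 11) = [1, 2, 7, 3, 4, 5, 6, 9, 8, 11, 10, 0]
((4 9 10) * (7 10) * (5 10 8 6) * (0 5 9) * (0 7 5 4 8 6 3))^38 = (0 7 9 10 3 4 6 5 8)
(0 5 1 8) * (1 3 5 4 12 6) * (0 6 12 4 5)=(12)(0 5 3)(1 8 6)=[5, 8, 2, 0, 4, 3, 1, 7, 6, 9, 10, 11, 12]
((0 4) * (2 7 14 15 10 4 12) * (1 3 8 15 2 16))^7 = (0 10 8 1 12 4 15 3 16)(2 7 14)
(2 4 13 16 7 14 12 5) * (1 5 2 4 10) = (1 5 4 13 16 7 14 12 2 10) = [0, 5, 10, 3, 13, 4, 6, 14, 8, 9, 1, 11, 2, 16, 12, 15, 7]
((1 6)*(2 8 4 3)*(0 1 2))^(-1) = (0 3 4 8 2 6 1)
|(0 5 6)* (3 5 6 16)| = 6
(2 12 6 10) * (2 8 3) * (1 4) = (1 4)(2 12 6 10 8 3) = [0, 4, 12, 2, 1, 5, 10, 7, 3, 9, 8, 11, 6]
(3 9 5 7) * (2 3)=(2 3 9 5 7)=[0, 1, 3, 9, 4, 7, 6, 2, 8, 5]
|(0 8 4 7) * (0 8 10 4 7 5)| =|(0 10 4 5)(7 8)| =4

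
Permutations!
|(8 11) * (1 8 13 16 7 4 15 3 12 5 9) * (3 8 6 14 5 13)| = |(1 6 14 5 9)(3 12 13 16 7 4 15 8 11)| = 45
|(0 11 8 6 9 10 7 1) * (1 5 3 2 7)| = |(0 11 8 6 9 10 1)(2 7 5 3)| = 28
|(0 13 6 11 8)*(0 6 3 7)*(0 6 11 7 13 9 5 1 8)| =|(0 9 5 1 8 11)(3 13)(6 7)| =6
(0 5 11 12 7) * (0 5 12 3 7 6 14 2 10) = (0 12 6 14 2 10)(3 7 5 11) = [12, 1, 10, 7, 4, 11, 14, 5, 8, 9, 0, 3, 6, 13, 2]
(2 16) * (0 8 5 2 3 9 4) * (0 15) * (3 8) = (0 3 9 4 15)(2 16 8 5) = [3, 1, 16, 9, 15, 2, 6, 7, 5, 4, 10, 11, 12, 13, 14, 0, 8]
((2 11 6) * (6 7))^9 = ((2 11 7 6))^9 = (2 11 7 6)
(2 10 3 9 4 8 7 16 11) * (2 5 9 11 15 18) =(2 10 3 11 5 9 4 8 7 16 15 18) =[0, 1, 10, 11, 8, 9, 6, 16, 7, 4, 3, 5, 12, 13, 14, 18, 15, 17, 2]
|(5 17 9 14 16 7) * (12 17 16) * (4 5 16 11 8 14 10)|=18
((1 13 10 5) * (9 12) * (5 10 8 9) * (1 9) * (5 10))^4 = ((1 13 8)(5 9 12 10))^4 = (1 13 8)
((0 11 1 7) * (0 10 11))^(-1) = (1 11 10 7)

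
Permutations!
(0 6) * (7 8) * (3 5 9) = (0 6)(3 5 9)(7 8) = [6, 1, 2, 5, 4, 9, 0, 8, 7, 3]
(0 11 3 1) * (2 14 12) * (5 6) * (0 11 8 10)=(0 8 10)(1 11 3)(2 14 12)(5 6)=[8, 11, 14, 1, 4, 6, 5, 7, 10, 9, 0, 3, 2, 13, 12]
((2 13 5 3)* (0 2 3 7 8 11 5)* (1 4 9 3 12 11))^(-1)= ((0 2 13)(1 4 9 3 12 11 5 7 8))^(-1)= (0 13 2)(1 8 7 5 11 12 3 9 4)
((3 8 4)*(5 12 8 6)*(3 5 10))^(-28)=((3 6 10)(4 5 12 8))^(-28)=(12)(3 10 6)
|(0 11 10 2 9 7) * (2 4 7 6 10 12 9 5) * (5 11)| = 10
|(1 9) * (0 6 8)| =|(0 6 8)(1 9)| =6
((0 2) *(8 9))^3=((0 2)(8 9))^3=(0 2)(8 9)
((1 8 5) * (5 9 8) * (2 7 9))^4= (9)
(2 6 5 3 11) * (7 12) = (2 6 5 3 11)(7 12) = [0, 1, 6, 11, 4, 3, 5, 12, 8, 9, 10, 2, 7]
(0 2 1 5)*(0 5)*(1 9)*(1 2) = [1, 0, 9, 3, 4, 5, 6, 7, 8, 2] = (0 1)(2 9)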